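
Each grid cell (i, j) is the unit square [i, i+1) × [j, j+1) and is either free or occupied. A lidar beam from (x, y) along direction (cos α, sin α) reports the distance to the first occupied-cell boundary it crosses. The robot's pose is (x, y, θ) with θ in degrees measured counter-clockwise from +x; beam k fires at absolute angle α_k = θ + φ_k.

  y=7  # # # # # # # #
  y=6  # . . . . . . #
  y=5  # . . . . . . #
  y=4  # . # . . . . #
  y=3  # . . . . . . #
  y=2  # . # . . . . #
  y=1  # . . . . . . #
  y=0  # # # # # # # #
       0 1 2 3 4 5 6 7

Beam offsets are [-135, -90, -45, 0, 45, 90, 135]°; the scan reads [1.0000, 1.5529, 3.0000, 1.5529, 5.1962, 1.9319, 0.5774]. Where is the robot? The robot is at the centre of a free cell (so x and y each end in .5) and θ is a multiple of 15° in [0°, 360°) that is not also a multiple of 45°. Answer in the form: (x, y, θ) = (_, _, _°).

Candidates: 34 free-cell centres × 16 headings = 544 poses. Raycast each; keep the one whose scan matches to 4 dp.
  (1.5, 3.5, 285°): beam 1 = 0.5774 ≠ 1.0000 ✗
  (3.5, 3.5, 210°): beam 1 = 3.6235 ≠ 1.0000 ✗
  (1.5, 1.5, 345°): beam 1 = 0.5774 ≠ 1.0000 ✗
  (1.5, 3.5, 195°): beam 2 = 1.9319 ≠ 1.5529 ✗
  (5.5, 1.5, 330°): beam 1 = 1.9319 ≠ 1.0000 ✗
  …
  (2.5, 6.5, 285°): r_1=1.0000, r_2=1.5529, r_3=3.0000, r_4=1.5529, r_5=5.1962, r_6=1.9319, r_7=0.5774 — all match ✓
No second candidate reproduces the full scan.

(x, y, θ) = (2.5, 6.5, 285°)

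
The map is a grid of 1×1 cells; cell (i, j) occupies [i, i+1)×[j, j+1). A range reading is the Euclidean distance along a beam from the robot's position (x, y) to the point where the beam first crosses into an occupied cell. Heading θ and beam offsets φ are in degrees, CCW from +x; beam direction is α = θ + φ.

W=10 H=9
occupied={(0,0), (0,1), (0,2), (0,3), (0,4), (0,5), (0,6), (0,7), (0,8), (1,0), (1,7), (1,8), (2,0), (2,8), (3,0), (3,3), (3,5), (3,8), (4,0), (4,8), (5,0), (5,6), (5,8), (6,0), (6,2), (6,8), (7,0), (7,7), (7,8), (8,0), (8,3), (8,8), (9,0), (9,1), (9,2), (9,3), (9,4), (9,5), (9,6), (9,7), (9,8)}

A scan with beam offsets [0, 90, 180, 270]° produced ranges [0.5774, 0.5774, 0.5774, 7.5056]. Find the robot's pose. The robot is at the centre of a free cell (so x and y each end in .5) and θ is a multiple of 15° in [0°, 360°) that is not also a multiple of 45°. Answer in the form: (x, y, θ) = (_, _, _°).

(x, y, θ) = (8.5, 7.5, 330°)

Enumerate (i+0.5, j+0.5, θ) over the 49 free cells and 16 admissible headings. For each, cast all 4 beams and compare to the given ranges.
  (1.5, 3.5, 285°): beam 1 = 2.5882 ≠ 0.5774 ✗
  (2.5, 1.5, 105°): beam 1 = 5.6940 ≠ 0.5774 ✗
  (4.5, 6.5, 255°): beam 1 = 2.5882 ≠ 0.5774 ✗
  (7.5, 6.5, 120°): beam 2 = 5.0000 ≠ 0.5774 ✗
  …
  (8.5, 7.5, 330°): r_1=0.5774, r_2=0.5774, r_3=0.5774, r_4=7.5056 — all match ✓
Unique over the lattice → pose = (8.5, 7.5, 330°).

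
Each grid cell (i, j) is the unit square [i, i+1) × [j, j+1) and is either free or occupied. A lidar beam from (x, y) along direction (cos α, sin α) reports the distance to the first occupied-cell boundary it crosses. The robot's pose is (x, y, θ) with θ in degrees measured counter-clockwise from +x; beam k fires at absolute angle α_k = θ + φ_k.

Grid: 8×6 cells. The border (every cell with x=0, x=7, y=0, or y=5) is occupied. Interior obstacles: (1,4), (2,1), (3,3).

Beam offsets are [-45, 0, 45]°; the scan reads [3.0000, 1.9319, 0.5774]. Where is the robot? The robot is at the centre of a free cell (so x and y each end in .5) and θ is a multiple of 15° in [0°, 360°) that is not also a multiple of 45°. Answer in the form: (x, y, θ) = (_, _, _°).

(x, y, θ) = (6.5, 1.5, 195°)

Enumerate (i+0.5, j+0.5, θ) over the 21 free cells and 16 admissible headings. For each, cast all 3 beams and compare to the given ranges.
  (3.5, 2.5, 30°): beam 1 = 3.6235 ≠ 3.0000 ✗
  (3.5, 2.5, 165°): beam 1 = 0.5774 ≠ 3.0000 ✗
  (5.5, 4.5, 120°): beam 1 = 0.5176 ≠ 3.0000 ✗
  (5.5, 3.5, 330°): beam 1 = 2.5882 ≠ 3.0000 ✗
  …
  (6.5, 1.5, 195°): r_1=3.0000, r_2=1.9319, r_3=0.5774 — all match ✓
Only this pose fits every beam.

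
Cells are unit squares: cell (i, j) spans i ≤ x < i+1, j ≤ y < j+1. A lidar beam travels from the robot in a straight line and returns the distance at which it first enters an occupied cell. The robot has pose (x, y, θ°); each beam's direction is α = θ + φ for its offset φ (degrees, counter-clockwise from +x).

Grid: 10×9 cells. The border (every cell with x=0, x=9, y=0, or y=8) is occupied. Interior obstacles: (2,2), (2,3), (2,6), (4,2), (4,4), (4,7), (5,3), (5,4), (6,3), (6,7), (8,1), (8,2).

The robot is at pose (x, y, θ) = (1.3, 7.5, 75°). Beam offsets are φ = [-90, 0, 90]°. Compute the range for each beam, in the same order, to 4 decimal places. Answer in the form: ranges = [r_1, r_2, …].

beam 1: φ=-90°, α=345°
  dir = (cos 345°, sin 345°) = (0.9659, -0.2588); from cell (1,7)
  next x-line at t=0.7247, next y-line at t=1.9319; Δt_x=1.0353, Δt_y=3.8637
    x: enter (2,7) at t=0.7247
    x: enter (3,7) at t=1.7600
    y: enter (3,6) at t=1.9319
    x: enter (4,6) at t=2.7952
    x: enter (5,6) at t=3.8305
    x: enter (6,6) at t=4.8658
    y: enter (6,5) at t=5.7956
    x: enter (7,5) at t=5.9011
    x: enter (8,5) at t=6.9364
    x: enter (9,5) at t=7.9716 ← occupied
  → r_1 = 7.9716
beam 2: φ=0°, α=75°
  dir = (cos 75°, sin 75°) = (0.2588, 0.9659); from cell (1,7)
  next x-line at t=2.7046, next y-line at t=0.5176; Δt_x=3.8637, Δt_y=1.0353
    y: enter (1,8) at t=0.5176 ← occupied
  → r_2 = 0.5176
beam 3: φ=90°, α=165°
  dir = (cos 165°, sin 165°) = (-0.9659, 0.2588); from cell (1,7)
  next x-line at t=0.3106, next y-line at t=1.9319; Δt_x=1.0353, Δt_y=3.8637
    x: enter (0,7) at t=0.3106 ← occupied
  → r_3 = 0.3106

ranges = [7.9716, 0.5176, 0.3106]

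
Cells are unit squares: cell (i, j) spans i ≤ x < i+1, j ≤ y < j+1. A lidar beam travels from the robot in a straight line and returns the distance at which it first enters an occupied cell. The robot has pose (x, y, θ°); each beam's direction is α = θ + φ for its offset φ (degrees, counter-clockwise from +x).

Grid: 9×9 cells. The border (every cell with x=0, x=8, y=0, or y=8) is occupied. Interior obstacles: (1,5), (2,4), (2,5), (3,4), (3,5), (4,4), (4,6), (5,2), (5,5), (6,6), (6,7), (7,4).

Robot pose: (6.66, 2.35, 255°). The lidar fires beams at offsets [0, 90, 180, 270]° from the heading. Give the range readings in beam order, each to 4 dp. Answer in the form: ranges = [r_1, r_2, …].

beam 1: φ=0°, α=255°
  dir = (cos 255°, sin 255°) = (-0.2588, -0.9659); from cell (6,2)
  next x-line at t=2.5500, next y-line at t=0.3623; Δt_x=3.8637, Δt_y=1.0353
    y: enter (6,1) at t=0.3623
    y: enter (6,0) at t=1.3976 ← occupied
  → r_1 = 1.3976
beam 2: φ=90°, α=345°
  dir = (cos 345°, sin 345°) = (0.9659, -0.2588); from cell (6,2)
  next x-line at t=0.3520, next y-line at t=1.3523; Δt_x=1.0353, Δt_y=3.8637
    x: enter (7,2) at t=0.3520
    y: enter (7,1) at t=1.3523
    x: enter (8,1) at t=1.3873 ← occupied
  → r_2 = 1.3873
beam 3: φ=180°, α=75°
  dir = (cos 75°, sin 75°) = (0.2588, 0.9659); from cell (6,2)
  next x-line at t=1.3137, next y-line at t=0.6729; Δt_x=3.8637, Δt_y=1.0353
    y: enter (6,3) at t=0.6729
    x: enter (7,3) at t=1.3137
    y: enter (7,4) at t=1.7082 ← occupied
  → r_3 = 1.7082
beam 4: φ=270°, α=165°
  dir = (cos 165°, sin 165°) = (-0.9659, 0.2588); from cell (6,2)
  next x-line at t=0.6833, next y-line at t=2.5114; Δt_x=1.0353, Δt_y=3.8637
    x: enter (5,2) at t=0.6833 ← occupied
  → r_4 = 0.6833

ranges = [1.3976, 1.3873, 1.7082, 0.6833]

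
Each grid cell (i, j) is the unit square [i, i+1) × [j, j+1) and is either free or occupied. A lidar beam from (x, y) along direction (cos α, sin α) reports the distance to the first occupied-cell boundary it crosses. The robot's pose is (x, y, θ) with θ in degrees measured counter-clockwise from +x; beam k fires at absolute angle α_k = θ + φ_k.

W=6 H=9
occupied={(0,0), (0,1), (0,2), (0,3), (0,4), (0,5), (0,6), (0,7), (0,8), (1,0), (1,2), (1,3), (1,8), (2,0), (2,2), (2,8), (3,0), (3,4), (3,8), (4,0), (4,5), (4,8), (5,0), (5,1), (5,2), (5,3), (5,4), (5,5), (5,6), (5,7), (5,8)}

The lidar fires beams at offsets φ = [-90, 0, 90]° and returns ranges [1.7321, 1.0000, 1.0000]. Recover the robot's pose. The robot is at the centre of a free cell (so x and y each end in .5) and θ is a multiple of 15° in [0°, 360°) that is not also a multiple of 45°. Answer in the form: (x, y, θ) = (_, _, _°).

(x, y, θ) = (3.5, 1.5, 120°)

Enumerate (i+0.5, j+0.5, θ) over the 23 free cells and 16 admissible headings. For each, cast all 3 beams and compare to the given ranges.
  (3.5, 6.5, 165°): beam 1 = 1.5529 ≠ 1.7321 ✗
  (1.5, 4.5, 15°): beam 1 = 0.5176 ≠ 1.7321 ✗
  (3.5, 5.5, 30°): beam 1 = 0.5774 ≠ 1.7321 ✗
  …
  (3.5, 1.5, 120°): r_1=1.7321, r_2=1.0000, r_3=1.0000 — all match ✓
Only this pose fits every beam.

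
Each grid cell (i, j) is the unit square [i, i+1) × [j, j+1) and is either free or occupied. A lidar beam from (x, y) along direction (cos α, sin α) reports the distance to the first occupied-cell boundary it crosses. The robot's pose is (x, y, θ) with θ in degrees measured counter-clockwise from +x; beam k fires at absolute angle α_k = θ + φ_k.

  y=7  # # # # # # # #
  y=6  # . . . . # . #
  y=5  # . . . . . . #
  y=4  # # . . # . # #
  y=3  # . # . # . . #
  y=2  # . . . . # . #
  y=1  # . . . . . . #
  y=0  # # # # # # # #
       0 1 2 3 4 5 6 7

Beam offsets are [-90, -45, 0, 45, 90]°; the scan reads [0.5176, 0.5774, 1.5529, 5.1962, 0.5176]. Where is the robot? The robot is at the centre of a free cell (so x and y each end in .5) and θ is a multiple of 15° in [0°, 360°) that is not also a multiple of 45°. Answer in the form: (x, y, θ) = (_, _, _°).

Enumerate (i+0.5, j+0.5, θ) over the 29 free cells and 16 admissible headings. For each, cast all 5 beams and compare to the given ranges.
  (5.5, 1.5, 330°): beam 1 = 0.5774 ≠ 0.5176 ✗
  (6.5, 3.5, 120°): beam 1 = 0.5774 ≠ 0.5176 ✗
  (3.5, 1.5, 240°): beam 1 = 2.8868 ≠ 0.5176 ✗
  …
  (6.5, 2.5, 75°): r_1=0.5176, r_2=0.5774, r_3=1.5529, r_4=5.1962, r_5=0.5176 — all match ✓
Unique over the lattice → pose = (6.5, 2.5, 75°).

(x, y, θ) = (6.5, 2.5, 75°)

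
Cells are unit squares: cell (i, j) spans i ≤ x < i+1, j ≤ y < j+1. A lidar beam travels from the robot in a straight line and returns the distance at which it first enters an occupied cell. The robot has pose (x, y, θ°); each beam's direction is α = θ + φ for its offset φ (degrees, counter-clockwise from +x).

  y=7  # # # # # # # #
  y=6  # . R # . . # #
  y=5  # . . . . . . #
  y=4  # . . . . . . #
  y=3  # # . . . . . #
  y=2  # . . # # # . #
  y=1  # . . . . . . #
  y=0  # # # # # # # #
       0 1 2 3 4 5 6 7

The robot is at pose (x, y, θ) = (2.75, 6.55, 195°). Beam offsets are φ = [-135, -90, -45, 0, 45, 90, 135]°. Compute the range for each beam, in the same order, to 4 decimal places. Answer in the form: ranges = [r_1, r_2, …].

beam 1: φ=-135°, α=60°
  direction (0.5000, 0.8660); cell (2,6); t to first gridline: x 0.5000, y 0.5196 (then +2.0000 / +1.1547)
    (3,6) via x @ 0.5000  # hit
  → r_1 = 0.5000
beam 2: φ=-90°, α=105°
  direction (-0.2588, 0.9659); cell (2,6); t to first gridline: x 2.8978, y 0.4659 (then +3.8637 / +1.0353)
    (2,7) via y @ 0.4659  # hit
  → r_2 = 0.4659
beam 3: φ=-45°, α=150°
  direction (-0.8660, 0.5000); cell (2,6); t to first gridline: x 0.8660, y 0.9000 (then +1.1547 / +2.0000)
    (1,6) via x @ 0.8660
    (1,7) via y @ 0.9000  # hit
  → r_3 = 0.9000
beam 4: φ=0°, α=195°
  direction (-0.9659, -0.2588); cell (2,6); t to first gridline: x 0.7765, y 2.1250 (then +1.0353 / +3.8637)
    (1,6) via x @ 0.7765
    (0,6) via x @ 1.8117  # hit
  → r_4 = 1.8117
beam 5: φ=45°, α=240°
  direction (-0.5000, -0.8660); cell (2,6); t to first gridline: x 1.5000, y 0.6351 (then +2.0000 / +1.1547)
    (2,5) via y @ 0.6351
    (1,5) via x @ 1.5000
    (1,4) via y @ 1.7898
    (1,3) via y @ 2.9445  # hit
  → r_5 = 2.9445
beam 6: φ=90°, α=285°
  direction (0.2588, -0.9659); cell (2,6); t to first gridline: x 0.9659, y 0.5694 (then +3.8637 / +1.0353)
    (2,5) via y @ 0.5694
    (3,5) via x @ 0.9659
    (3,4) via y @ 1.6047
    (3,3) via y @ 2.6400
    (3,2) via y @ 3.6752  # hit
  → r_6 = 3.6752
beam 7: φ=135°, α=330°
  direction (0.8660, -0.5000); cell (2,6); t to first gridline: x 0.2887, y 1.1000 (then +1.1547 / +2.0000)
    (3,6) via x @ 0.2887  # hit
  → r_7 = 0.2887

ranges = [0.5000, 0.4659, 0.9000, 1.8117, 2.9445, 3.6752, 0.2887]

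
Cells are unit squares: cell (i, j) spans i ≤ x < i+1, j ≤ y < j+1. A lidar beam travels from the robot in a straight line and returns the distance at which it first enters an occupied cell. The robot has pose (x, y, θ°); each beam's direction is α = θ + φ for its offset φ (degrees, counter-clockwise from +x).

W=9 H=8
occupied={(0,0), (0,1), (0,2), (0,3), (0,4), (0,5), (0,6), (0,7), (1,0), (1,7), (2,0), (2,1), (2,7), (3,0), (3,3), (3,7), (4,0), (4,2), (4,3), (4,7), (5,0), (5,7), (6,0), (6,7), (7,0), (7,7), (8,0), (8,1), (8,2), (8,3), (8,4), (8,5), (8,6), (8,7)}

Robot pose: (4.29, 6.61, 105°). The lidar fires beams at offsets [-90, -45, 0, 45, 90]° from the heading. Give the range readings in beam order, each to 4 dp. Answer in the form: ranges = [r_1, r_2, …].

ranges = [1.5068, 0.4503, 0.4038, 0.7800, 3.4061]

beam 1: φ=-90°, α=15°
  dir = (cos 15°, sin 15°) = (0.9659, 0.2588); from cell (4,6)
  next x-line at t=0.7350, next y-line at t=1.5068; Δt_x=1.0353, Δt_y=3.8637
    x: enter (5,6) at t=0.7350
    y: enter (5,7) at t=1.5068 ← occupied
  → r_1 = 1.5068
beam 2: φ=-45°, α=60°
  dir = (cos 60°, sin 60°) = (0.5000, 0.8660); from cell (4,6)
  next x-line at t=1.4200, next y-line at t=0.4503; Δt_x=2.0000, Δt_y=1.1547
    y: enter (4,7) at t=0.4503 ← occupied
  → r_2 = 0.4503
beam 3: φ=0°, α=105°
  dir = (cos 105°, sin 105°) = (-0.2588, 0.9659); from cell (4,6)
  next x-line at t=1.1205, next y-line at t=0.4038; Δt_x=3.8637, Δt_y=1.0353
    y: enter (4,7) at t=0.4038 ← occupied
  → r_3 = 0.4038
beam 4: φ=45°, α=150°
  dir = (cos 150°, sin 150°) = (-0.8660, 0.5000); from cell (4,6)
  next x-line at t=0.3349, next y-line at t=0.7800; Δt_x=1.1547, Δt_y=2.0000
    x: enter (3,6) at t=0.3349
    y: enter (3,7) at t=0.7800 ← occupied
  → r_4 = 0.7800
beam 5: φ=90°, α=195°
  dir = (cos 195°, sin 195°) = (-0.9659, -0.2588); from cell (4,6)
  next x-line at t=0.3002, next y-line at t=2.3569; Δt_x=1.0353, Δt_y=3.8637
    x: enter (3,6) at t=0.3002
    x: enter (2,6) at t=1.3355
    y: enter (2,5) at t=2.3569
    x: enter (1,5) at t=2.3708
    x: enter (0,5) at t=3.4061 ← occupied
  → r_5 = 3.4061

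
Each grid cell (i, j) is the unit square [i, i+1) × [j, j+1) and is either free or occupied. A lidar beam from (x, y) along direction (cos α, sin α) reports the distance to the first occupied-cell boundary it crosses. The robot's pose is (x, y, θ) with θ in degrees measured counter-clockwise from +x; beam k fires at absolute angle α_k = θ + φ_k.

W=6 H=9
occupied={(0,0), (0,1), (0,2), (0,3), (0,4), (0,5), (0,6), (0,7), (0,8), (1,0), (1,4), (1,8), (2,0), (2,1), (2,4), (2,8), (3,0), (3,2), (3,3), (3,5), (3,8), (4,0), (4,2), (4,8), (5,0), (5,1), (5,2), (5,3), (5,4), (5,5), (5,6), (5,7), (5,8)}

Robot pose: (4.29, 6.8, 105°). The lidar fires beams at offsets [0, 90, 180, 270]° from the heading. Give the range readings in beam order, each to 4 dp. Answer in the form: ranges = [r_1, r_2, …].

ranges = [1.2423, 3.4061, 2.7432, 0.7350]

beam 1: φ=0°, α=105°
  d=(-0.2588,0.9659)  start (4,6)  tX=1.1205 tY=0.2071  stride 1/|dx|=3.8637 1/|dy|=1.0353
    cross y-line → (4,7), t=0.2071
    cross x-line → (3,7), t=1.1205
    cross y-line → (3,8), t=1.2423 (wall)
  → r_1 = 1.2423
beam 2: φ=90°, α=195°
  d=(-0.9659,-0.2588)  start (4,6)  tX=0.3002 tY=3.0910  stride 1/|dx|=1.0353 1/|dy|=3.8637
    cross x-line → (3,6), t=0.3002
    cross x-line → (2,6), t=1.3355
    cross x-line → (1,6), t=2.3708
    cross y-line → (1,5), t=3.0910
    cross x-line → (0,5), t=3.4061 (wall)
  → r_2 = 3.4061
beam 3: φ=180°, α=285°
  d=(0.2588,-0.9659)  start (4,6)  tX=2.7432 tY=0.8282  stride 1/|dx|=3.8637 1/|dy|=1.0353
    cross y-line → (4,5), t=0.8282
    cross y-line → (4,4), t=1.8635
    cross x-line → (5,4), t=2.7432 (wall)
  → r_3 = 2.7432
beam 4: φ=270°, α=15°
  d=(0.9659,0.2588)  start (4,6)  tX=0.7350 tY=0.7727  stride 1/|dx|=1.0353 1/|dy|=3.8637
    cross x-line → (5,6), t=0.7350 (wall)
  → r_4 = 0.7350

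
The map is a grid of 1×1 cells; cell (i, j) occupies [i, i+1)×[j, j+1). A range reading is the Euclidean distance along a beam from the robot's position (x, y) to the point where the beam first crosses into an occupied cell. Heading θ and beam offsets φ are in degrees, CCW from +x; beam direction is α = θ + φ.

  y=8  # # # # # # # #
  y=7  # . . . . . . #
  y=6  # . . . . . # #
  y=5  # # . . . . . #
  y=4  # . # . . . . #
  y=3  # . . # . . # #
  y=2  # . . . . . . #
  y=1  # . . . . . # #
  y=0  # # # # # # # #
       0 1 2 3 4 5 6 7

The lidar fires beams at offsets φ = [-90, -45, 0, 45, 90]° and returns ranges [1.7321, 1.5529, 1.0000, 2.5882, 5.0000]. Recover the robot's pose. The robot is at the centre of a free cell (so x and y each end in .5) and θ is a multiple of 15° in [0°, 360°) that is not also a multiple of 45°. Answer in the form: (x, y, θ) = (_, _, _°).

The pose lattice has 36·16 = 576 candidates. Test each by forward raycasting.
  (2.5, 3.5, 285°): beam 1 = 1.5529 ≠ 1.7321 ✗
  (2.5, 2.5, 150°): beam 1 = 1.0000 ≠ 1.7321 ✗
  (5.5, 7.5, 285°): beam 1 = 4.6587 ≠ 1.7321 ✗
  (2.5, 5.5, 285°): beam 1 = 0.5176 ≠ 1.7321 ✗
  …
  (5.5, 5.5, 60°): r_1=1.7321, r_2=1.5529, r_3=1.0000, r_4=2.5882, r_5=5.0000 — all match ✓
No second candidate reproduces the full scan.

(x, y, θ) = (5.5, 5.5, 60°)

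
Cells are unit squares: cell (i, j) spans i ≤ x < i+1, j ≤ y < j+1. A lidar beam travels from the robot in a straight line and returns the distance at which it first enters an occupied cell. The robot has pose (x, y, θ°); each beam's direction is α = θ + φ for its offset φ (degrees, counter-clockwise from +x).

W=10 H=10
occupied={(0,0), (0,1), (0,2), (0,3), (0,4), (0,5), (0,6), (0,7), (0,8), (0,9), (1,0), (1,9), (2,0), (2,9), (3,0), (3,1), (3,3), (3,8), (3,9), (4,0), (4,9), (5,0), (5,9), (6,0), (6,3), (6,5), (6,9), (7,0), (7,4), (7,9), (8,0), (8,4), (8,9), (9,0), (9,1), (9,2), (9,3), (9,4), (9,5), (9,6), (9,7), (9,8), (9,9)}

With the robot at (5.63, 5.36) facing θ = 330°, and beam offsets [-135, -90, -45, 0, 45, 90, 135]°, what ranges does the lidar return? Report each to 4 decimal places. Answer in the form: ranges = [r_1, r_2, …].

beam 1: φ=-135°, α=195°
  cosα=-0.9659 sinα=-0.2588 | (5,5) | tMaxX 0.6522 tMaxY 1.3909 | tΔX 1.0353 tΔY 3.8637
    t=0.6522 [x] (4,5)
    t=1.3909 [y] (4,4)
    t=1.6875 [x] (3,4)
    t=2.7228 [x] (2,4)
    t=3.7581 [x] (1,4)
    t=4.7933 [x] (0,4) — stop
  → r_1 = 4.7933
beam 2: φ=-90°, α=240°
  cosα=-0.5000 sinα=-0.8660 | (5,5) | tMaxX 1.2600 tMaxY 0.4157 | tΔX 2.0000 tΔY 1.1547
    t=0.4157 [y] (5,4)
    t=1.2600 [x] (4,4)
    t=1.5704 [y] (4,3)
    t=2.7251 [y] (4,2)
    t=3.2600 [x] (3,2)
    t=3.8798 [y] (3,1) — stop
  → r_2 = 3.8798
beam 3: φ=-45°, α=285°
  cosα=0.2588 sinα=-0.9659 | (5,5) | tMaxX 1.4296 tMaxY 0.3727 | tΔX 3.8637 tΔY 1.0353
    t=0.3727 [y] (5,4)
    t=1.4080 [y] (5,3)
    t=1.4296 [x] (6,3) — stop
  → r_3 = 1.4296
beam 4: φ=0°, α=330°
  cosα=0.8660 sinα=-0.5000 | (5,5) | tMaxX 0.4272 tMaxY 0.7200 | tΔX 1.1547 tΔY 2.0000
    t=0.4272 [x] (6,5) — stop
  → r_4 = 0.4272
beam 5: φ=45°, α=15°
  cosα=0.9659 sinα=0.2588 | (5,5) | tMaxX 0.3831 tMaxY 2.4728 | tΔX 1.0353 tΔY 3.8637
    t=0.3831 [x] (6,5) — stop
  → r_5 = 0.3831
beam 6: φ=90°, α=60°
  cosα=0.5000 sinα=0.8660 | (5,5) | tMaxX 0.7400 tMaxY 0.7390 | tΔX 2.0000 tΔY 1.1547
    t=0.7390 [y] (5,6)
    t=0.7400 [x] (6,6)
    t=1.8937 [y] (6,7)
    t=2.7400 [x] (7,7)
    t=3.0484 [y] (7,8)
    t=4.2031 [y] (7,9) — stop
  → r_6 = 4.2031
beam 7: φ=135°, α=105°
  cosα=-0.2588 sinα=0.9659 | (5,5) | tMaxX 2.4341 tMaxY 0.6626 | tΔX 3.8637 tΔY 1.0353
    t=0.6626 [y] (5,6)
    t=1.6979 [y] (5,7)
    t=2.4341 [x] (4,7)
    t=2.7331 [y] (4,8)
    t=3.7684 [y] (4,9) — stop
  → r_7 = 3.7684

ranges = [4.7933, 3.8798, 1.4296, 0.4272, 0.3831, 4.2031, 3.7684]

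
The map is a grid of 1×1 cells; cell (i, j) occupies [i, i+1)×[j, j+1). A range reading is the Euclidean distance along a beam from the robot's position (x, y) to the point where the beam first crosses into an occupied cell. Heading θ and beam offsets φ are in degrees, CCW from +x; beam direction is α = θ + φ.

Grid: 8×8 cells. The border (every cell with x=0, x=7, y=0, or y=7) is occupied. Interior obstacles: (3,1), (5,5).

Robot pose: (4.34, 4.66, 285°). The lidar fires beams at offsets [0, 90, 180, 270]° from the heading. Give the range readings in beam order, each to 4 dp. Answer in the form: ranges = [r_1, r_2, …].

ranges = [3.7891, 1.3137, 2.4225, 3.4578]

beam 1: φ=0°, α=285°
  dir = (cos 285°, sin 285°) = (0.2588, -0.9659); from cell (4,4)
  next x-line at t=2.5500, next y-line at t=0.6833; Δt_x=3.8637, Δt_y=1.0353
    y: enter (4,3) at t=0.6833
    y: enter (4,2) at t=1.7186
    x: enter (5,2) at t=2.5500
    y: enter (5,1) at t=2.7538
    y: enter (5,0) at t=3.7891 ← occupied
  → r_1 = 3.7891
beam 2: φ=90°, α=15°
  dir = (cos 15°, sin 15°) = (0.9659, 0.2588); from cell (4,4)
  next x-line at t=0.6833, next y-line at t=1.3137; Δt_x=1.0353, Δt_y=3.8637
    x: enter (5,4) at t=0.6833
    y: enter (5,5) at t=1.3137 ← occupied
  → r_2 = 1.3137
beam 3: φ=180°, α=105°
  dir = (cos 105°, sin 105°) = (-0.2588, 0.9659); from cell (4,4)
  next x-line at t=1.3137, next y-line at t=0.3520; Δt_x=3.8637, Δt_y=1.0353
    y: enter (4,5) at t=0.3520
    x: enter (3,5) at t=1.3137
    y: enter (3,6) at t=1.3873
    y: enter (3,7) at t=2.4225 ← occupied
  → r_3 = 2.4225
beam 4: φ=270°, α=195°
  dir = (cos 195°, sin 195°) = (-0.9659, -0.2588); from cell (4,4)
  next x-line at t=0.3520, next y-line at t=2.5500; Δt_x=1.0353, Δt_y=3.8637
    x: enter (3,4) at t=0.3520
    x: enter (2,4) at t=1.3873
    x: enter (1,4) at t=2.4225
    y: enter (1,3) at t=2.5500
    x: enter (0,3) at t=3.4578 ← occupied
  → r_4 = 3.4578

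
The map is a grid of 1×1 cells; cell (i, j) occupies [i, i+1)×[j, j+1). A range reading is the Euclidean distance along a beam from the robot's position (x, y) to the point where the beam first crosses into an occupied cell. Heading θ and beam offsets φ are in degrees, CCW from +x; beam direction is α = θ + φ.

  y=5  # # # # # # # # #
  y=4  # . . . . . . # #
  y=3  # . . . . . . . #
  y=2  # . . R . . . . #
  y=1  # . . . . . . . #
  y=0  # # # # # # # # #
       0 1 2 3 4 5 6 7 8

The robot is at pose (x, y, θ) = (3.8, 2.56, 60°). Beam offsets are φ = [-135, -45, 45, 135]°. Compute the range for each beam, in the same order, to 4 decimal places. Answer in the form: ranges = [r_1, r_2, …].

beam 1: φ=-135°, α=285°
  d=(0.2588,-0.9659)  start (3,2)  tX=0.7727 tY=0.5798  stride 1/|dx|=3.8637 1/|dy|=1.0353
    cross y-line → (3,1), t=0.5798
    cross x-line → (4,1), t=0.7727
    cross y-line → (4,0), t=1.6150 (wall)
  → r_1 = 1.6150
beam 2: φ=-45°, α=15°
  d=(0.9659,0.2588)  start (3,2)  tX=0.2071 tY=1.7000  stride 1/|dx|=1.0353 1/|dy|=3.8637
    cross x-line → (4,2), t=0.2071
    cross x-line → (5,2), t=1.2423
    cross y-line → (5,3), t=1.7000
    cross x-line → (6,3), t=2.2776
    cross x-line → (7,3), t=3.3129
    cross x-line → (8,3), t=4.3482 (wall)
  → r_2 = 4.3482
beam 3: φ=45°, α=105°
  d=(-0.2588,0.9659)  start (3,2)  tX=3.0910 tY=0.4555  stride 1/|dx|=3.8637 1/|dy|=1.0353
    cross y-line → (3,3), t=0.4555
    cross y-line → (3,4), t=1.4908
    cross y-line → (3,5), t=2.5261 (wall)
  → r_3 = 2.5261
beam 4: φ=135°, α=195°
  d=(-0.9659,-0.2588)  start (3,2)  tX=0.8282 tY=2.1637  stride 1/|dx|=1.0353 1/|dy|=3.8637
    cross x-line → (2,2), t=0.8282
    cross x-line → (1,2), t=1.8635
    cross y-line → (1,1), t=2.1637
    cross x-line → (0,1), t=2.8988 (wall)
  → r_4 = 2.8988

ranges = [1.6150, 4.3482, 2.5261, 2.8988]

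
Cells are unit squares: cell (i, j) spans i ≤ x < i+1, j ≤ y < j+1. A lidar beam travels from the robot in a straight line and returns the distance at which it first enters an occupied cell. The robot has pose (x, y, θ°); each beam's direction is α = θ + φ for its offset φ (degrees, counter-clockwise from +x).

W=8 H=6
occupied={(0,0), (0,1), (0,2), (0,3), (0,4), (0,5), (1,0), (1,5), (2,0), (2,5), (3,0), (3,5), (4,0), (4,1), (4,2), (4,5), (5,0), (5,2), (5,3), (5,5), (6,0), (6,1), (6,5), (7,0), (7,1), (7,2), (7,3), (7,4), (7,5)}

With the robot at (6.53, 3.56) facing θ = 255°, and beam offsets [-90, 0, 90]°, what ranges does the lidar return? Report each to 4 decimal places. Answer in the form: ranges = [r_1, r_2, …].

beam 1: φ=-90°, α=165°
  direction (-0.9659, 0.2588); cell (6,3); t to first gridline: x 0.5487, y 1.7000 (then +1.0353 / +3.8637)
    (5,3) via x @ 0.5487  # hit
  → r_1 = 0.5487
beam 2: φ=0°, α=255°
  direction (-0.2588, -0.9659); cell (6,3); t to first gridline: x 2.0478, y 0.5798 (then +3.8637 / +1.0353)
    (6,2) via y @ 0.5798
    (6,1) via y @ 1.6150  # hit
  → r_2 = 1.6150
beam 3: φ=90°, α=345°
  direction (0.9659, -0.2588); cell (6,3); t to first gridline: x 0.4866, y 2.1637 (then +1.0353 / +3.8637)
    (7,3) via x @ 0.4866  # hit
  → r_3 = 0.4866

ranges = [0.5487, 1.6150, 0.4866]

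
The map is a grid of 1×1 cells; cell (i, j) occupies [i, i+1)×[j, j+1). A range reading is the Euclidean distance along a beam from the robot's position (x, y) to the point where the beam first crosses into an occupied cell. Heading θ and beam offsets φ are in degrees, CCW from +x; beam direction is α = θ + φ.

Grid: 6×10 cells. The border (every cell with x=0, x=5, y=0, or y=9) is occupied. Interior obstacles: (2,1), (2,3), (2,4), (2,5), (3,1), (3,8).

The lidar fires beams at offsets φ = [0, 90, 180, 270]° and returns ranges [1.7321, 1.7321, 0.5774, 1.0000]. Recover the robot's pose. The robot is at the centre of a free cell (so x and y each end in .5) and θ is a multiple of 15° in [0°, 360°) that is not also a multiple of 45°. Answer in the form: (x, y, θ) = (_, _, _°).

The pose lattice has 26·16 = 416 candidates. Test each by forward raycasting.
  (3.5, 6.5, 165°): beam 1 = 2.5882 ≠ 1.7321 ✗
  (4.5, 4.5, 75°): beam 1 = 1.9319 ≠ 1.7321 ✗
  (1.5, 5.5, 15°): beam 1 = 0.5176 ≠ 1.7321 ✗
  (4.5, 1.5, 165°): beam 1 = 0.5176 ≠ 1.7321 ✗
  (4.5, 8.5, 15°): beam 1 = 0.5176 ≠ 1.7321 ✗
  …
  (4.5, 3.5, 150°): r_1=1.7321, r_2=1.7321, r_3=0.5774, r_4=1.0000 — all match ✓
No second candidate reproduces the full scan.

(x, y, θ) = (4.5, 3.5, 150°)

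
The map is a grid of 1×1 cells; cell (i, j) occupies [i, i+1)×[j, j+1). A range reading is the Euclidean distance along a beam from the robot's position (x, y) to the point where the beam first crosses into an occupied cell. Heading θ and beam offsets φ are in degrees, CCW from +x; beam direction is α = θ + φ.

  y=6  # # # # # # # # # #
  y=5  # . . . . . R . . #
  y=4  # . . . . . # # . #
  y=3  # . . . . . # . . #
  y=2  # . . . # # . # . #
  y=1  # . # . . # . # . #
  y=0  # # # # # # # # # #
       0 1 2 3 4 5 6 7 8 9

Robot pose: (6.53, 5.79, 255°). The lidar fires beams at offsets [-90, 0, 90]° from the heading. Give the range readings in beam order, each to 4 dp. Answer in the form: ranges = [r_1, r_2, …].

ranges = [0.8114, 0.8179, 2.5571]

beam 1: φ=-90°, α=165°
  dir = (cos 165°, sin 165°) = (-0.9659, 0.2588); from cell (6,5)
  next x-line at t=0.5487, next y-line at t=0.8114; Δt_x=1.0353, Δt_y=3.8637
    x: enter (5,5) at t=0.5487
    y: enter (5,6) at t=0.8114 ← occupied
  → r_1 = 0.8114
beam 2: φ=0°, α=255°
  dir = (cos 255°, sin 255°) = (-0.2588, -0.9659); from cell (6,5)
  next x-line at t=2.0478, next y-line at t=0.8179; Δt_x=3.8637, Δt_y=1.0353
    y: enter (6,4) at t=0.8179 ← occupied
  → r_2 = 0.8179
beam 3: φ=90°, α=345°
  dir = (cos 345°, sin 345°) = (0.9659, -0.2588); from cell (6,5)
  next x-line at t=0.4866, next y-line at t=3.0523; Δt_x=1.0353, Δt_y=3.8637
    x: enter (7,5) at t=0.4866
    x: enter (8,5) at t=1.5219
    x: enter (9,5) at t=2.5571 ← occupied
  → r_3 = 2.5571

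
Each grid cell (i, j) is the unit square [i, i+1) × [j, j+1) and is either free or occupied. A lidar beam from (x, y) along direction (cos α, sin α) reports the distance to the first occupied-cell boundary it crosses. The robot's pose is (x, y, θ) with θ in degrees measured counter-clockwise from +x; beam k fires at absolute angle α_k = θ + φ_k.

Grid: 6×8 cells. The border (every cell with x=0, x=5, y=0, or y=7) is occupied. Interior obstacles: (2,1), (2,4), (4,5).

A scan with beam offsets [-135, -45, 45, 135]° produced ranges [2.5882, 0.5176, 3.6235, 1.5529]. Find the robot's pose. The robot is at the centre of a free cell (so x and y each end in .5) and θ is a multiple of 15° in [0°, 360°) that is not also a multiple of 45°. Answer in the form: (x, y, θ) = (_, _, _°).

Candidates: 21 free-cell centres × 16 headings = 336 poses. Raycast each; keep the one whose scan matches to 4 dp.
  (3.5, 3.5, 30°): beam 1 = 1.9319 ≠ 2.5882 ✗
  (1.5, 1.5, 300°): beam 1 = 0.5176 ≠ 2.5882 ✗
  (3.5, 4.5, 195°): beam 1 = 1.0000 ≠ 2.5882 ✗
  (3.5, 6.5, 60°): beam 1 = 5.6940 ≠ 2.5882 ✗
  (1.5, 6.5, 195°): beam 1 = 0.5774 ≠ 2.5882 ✗
  …
  (3.5, 4.5, 240°): r_1=2.5882, r_2=0.5176, r_3=3.6235, r_4=1.5529 — all match ✓
Unique over the lattice → pose = (3.5, 4.5, 240°).

(x, y, θ) = (3.5, 4.5, 240°)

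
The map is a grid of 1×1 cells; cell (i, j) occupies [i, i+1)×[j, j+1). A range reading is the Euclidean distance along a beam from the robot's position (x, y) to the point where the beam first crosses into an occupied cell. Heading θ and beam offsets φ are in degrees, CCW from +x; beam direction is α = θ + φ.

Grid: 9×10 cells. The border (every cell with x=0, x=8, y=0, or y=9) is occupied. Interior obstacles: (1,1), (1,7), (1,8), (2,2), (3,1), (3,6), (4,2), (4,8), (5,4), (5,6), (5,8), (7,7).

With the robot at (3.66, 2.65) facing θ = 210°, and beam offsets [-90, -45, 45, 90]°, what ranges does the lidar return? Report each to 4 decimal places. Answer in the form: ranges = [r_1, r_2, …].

ranges = [5.0229, 0.6833, 0.6729, 0.6800]

beam 1: φ=-90°, α=120°
  dir = (cos 120°, sin 120°) = (-0.5000, 0.8660); from cell (3,2)
  next x-line at t=1.3200, next y-line at t=0.4041; Δt_x=2.0000, Δt_y=1.1547
    y: enter (3,3) at t=0.4041
    x: enter (2,3) at t=1.3200
    y: enter (2,4) at t=1.5588
    y: enter (2,5) at t=2.7135
    x: enter (1,5) at t=3.3200
    y: enter (1,6) at t=3.8682
    y: enter (1,7) at t=5.0229 ← occupied
  → r_1 = 5.0229
beam 2: φ=-45°, α=165°
  dir = (cos 165°, sin 165°) = (-0.9659, 0.2588); from cell (3,2)
  next x-line at t=0.6833, next y-line at t=1.3523; Δt_x=1.0353, Δt_y=3.8637
    x: enter (2,2) at t=0.6833 ← occupied
  → r_2 = 0.6833
beam 3: φ=45°, α=255°
  dir = (cos 255°, sin 255°) = (-0.2588, -0.9659); from cell (3,2)
  next x-line at t=2.5500, next y-line at t=0.6729; Δt_x=3.8637, Δt_y=1.0353
    y: enter (3,1) at t=0.6729 ← occupied
  → r_3 = 0.6729
beam 4: φ=90°, α=300°
  dir = (cos 300°, sin 300°) = (0.5000, -0.8660); from cell (3,2)
  next x-line at t=0.6800, next y-line at t=0.7506; Δt_x=2.0000, Δt_y=1.1547
    x: enter (4,2) at t=0.6800 ← occupied
  → r_4 = 0.6800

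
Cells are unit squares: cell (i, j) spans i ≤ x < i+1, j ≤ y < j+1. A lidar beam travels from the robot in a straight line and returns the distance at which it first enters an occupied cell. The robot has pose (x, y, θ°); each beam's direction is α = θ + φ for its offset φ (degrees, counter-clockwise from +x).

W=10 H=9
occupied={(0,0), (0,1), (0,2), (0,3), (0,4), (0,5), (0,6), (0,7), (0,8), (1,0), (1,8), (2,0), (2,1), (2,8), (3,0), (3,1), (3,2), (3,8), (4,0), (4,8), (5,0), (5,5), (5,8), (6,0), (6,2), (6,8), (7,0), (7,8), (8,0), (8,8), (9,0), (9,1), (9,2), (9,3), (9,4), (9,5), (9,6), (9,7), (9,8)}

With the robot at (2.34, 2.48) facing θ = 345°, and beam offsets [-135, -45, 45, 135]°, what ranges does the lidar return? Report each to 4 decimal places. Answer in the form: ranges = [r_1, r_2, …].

ranges = [1.5473, 0.5543, 0.7621, 2.6800]

beam 1: φ=-135°, α=210°
  cosα=-0.8660 sinα=-0.5000 | (2,2) | tMaxX 0.3926 tMaxY 0.9600 | tΔX 1.1547 tΔY 2.0000
    t=0.3926 [x] (1,2)
    t=0.9600 [y] (1,1)
    t=1.5473 [x] (0,1) — stop
  → r_1 = 1.5473
beam 2: φ=-45°, α=300°
  cosα=0.5000 sinα=-0.8660 | (2,2) | tMaxX 1.3200 tMaxY 0.5543 | tΔX 2.0000 tΔY 1.1547
    t=0.5543 [y] (2,1) — stop
  → r_2 = 0.5543
beam 3: φ=45°, α=30°
  cosα=0.8660 sinα=0.5000 | (2,2) | tMaxX 0.7621 tMaxY 1.0400 | tΔX 1.1547 tΔY 2.0000
    t=0.7621 [x] (3,2) — stop
  → r_3 = 0.7621
beam 4: φ=135°, α=120°
  cosα=-0.5000 sinα=0.8660 | (2,2) | tMaxX 0.6800 tMaxY 0.6004 | tΔX 2.0000 tΔY 1.1547
    t=0.6004 [y] (2,3)
    t=0.6800 [x] (1,3)
    t=1.7551 [y] (1,4)
    t=2.6800 [x] (0,4) — stop
  → r_4 = 2.6800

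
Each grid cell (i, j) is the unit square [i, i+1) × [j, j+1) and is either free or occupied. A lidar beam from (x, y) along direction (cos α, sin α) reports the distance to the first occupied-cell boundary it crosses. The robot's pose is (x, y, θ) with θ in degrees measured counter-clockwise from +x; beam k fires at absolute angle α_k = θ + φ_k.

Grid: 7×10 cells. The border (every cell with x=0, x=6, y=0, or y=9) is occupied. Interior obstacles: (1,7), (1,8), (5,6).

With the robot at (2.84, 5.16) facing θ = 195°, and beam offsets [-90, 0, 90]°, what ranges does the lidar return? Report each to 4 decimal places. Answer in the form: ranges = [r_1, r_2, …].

ranges = [3.2455, 1.9049, 4.3067]

beam 1: φ=-90°, α=105°
  cosα=-0.2588 sinα=0.9659 | (2,5) | tMaxX 3.2455 tMaxY 0.8696 | tΔX 3.8637 tΔY 1.0353
    t=0.8696 [y] (2,6)
    t=1.9049 [y] (2,7)
    t=2.9402 [y] (2,8)
    t=3.2455 [x] (1,8) — stop
  → r_1 = 3.2455
beam 2: φ=0°, α=195°
  cosα=-0.9659 sinα=-0.2588 | (2,5) | tMaxX 0.8696 tMaxY 0.6182 | tΔX 1.0353 tΔY 3.8637
    t=0.6182 [y] (2,4)
    t=0.8696 [x] (1,4)
    t=1.9049 [x] (0,4) — stop
  → r_2 = 1.9049
beam 3: φ=90°, α=285°
  cosα=0.2588 sinα=-0.9659 | (2,5) | tMaxX 0.6182 tMaxY 0.1656 | tΔX 3.8637 tΔY 1.0353
    t=0.1656 [y] (2,4)
    t=0.6182 [x] (3,4)
    t=1.2009 [y] (3,3)
    t=2.2362 [y] (3,2)
    t=3.2715 [y] (3,1)
    t=4.3067 [y] (3,0) — stop
  → r_3 = 4.3067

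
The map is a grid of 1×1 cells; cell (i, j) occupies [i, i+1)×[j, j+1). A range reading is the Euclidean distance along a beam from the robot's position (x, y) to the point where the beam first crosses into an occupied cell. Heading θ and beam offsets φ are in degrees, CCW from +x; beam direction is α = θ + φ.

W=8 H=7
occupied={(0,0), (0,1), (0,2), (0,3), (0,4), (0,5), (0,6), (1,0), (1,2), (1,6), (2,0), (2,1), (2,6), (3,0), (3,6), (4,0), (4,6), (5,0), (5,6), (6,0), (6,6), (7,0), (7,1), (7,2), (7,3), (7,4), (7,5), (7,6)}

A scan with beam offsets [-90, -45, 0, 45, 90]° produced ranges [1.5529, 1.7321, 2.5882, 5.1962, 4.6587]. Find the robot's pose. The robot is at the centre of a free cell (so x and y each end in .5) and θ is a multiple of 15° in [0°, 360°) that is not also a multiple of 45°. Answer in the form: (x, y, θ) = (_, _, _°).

(x, y, θ) = (2.5, 5.5, 255°)

Candidates: 28 free-cell centres × 16 headings = 448 poses. Raycast each; keep the one whose scan matches to 4 dp.
  (2.5, 5.5, 120°): beam 1 = 1.0000 ≠ 1.5529 ✗
  (1.5, 5.5, 285°): beam 1 = 0.5176 ≠ 1.5529 ✗
  (2.5, 2.5, 120°): beam 1 = 5.1962 ≠ 1.5529 ✗
  (4.5, 3.5, 300°): beam 1 = 2.8868 ≠ 1.5529 ✗
  (1.5, 5.5, 150°): beam 1 = 0.5774 ≠ 1.5529 ✗
  …
  (2.5, 5.5, 255°): r_1=1.5529, r_2=1.7321, r_3=2.5882, r_4=5.1962, r_5=4.6587 — all match ✓
Only this pose fits every beam.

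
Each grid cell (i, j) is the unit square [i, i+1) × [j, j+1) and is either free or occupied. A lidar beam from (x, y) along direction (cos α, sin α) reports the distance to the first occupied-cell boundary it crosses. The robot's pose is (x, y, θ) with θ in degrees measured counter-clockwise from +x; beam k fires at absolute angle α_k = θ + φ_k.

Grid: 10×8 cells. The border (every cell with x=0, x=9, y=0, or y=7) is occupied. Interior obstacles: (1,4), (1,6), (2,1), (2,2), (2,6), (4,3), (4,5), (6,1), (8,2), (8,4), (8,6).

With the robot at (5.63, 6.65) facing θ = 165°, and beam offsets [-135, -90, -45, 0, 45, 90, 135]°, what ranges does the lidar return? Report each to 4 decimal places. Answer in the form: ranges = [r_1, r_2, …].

ranges = [0.7000, 0.3623, 0.4041, 1.3523, 1.3000, 2.7435, 4.7400]

beam 1: φ=-135°, α=30°
  dir = (cos 30°, sin 30°) = (0.8660, 0.5000); from cell (5,6)
  next x-line at t=0.4272, next y-line at t=0.7000; Δt_x=1.1547, Δt_y=2.0000
    x: enter (6,6) at t=0.4272
    y: enter (6,7) at t=0.7000 ← occupied
  → r_1 = 0.7000
beam 2: φ=-90°, α=75°
  dir = (cos 75°, sin 75°) = (0.2588, 0.9659); from cell (5,6)
  next x-line at t=1.4296, next y-line at t=0.3623; Δt_x=3.8637, Δt_y=1.0353
    y: enter (5,7) at t=0.3623 ← occupied
  → r_2 = 0.3623
beam 3: φ=-45°, α=120°
  dir = (cos 120°, sin 120°) = (-0.5000, 0.8660); from cell (5,6)
  next x-line at t=1.2600, next y-line at t=0.4041; Δt_x=2.0000, Δt_y=1.1547
    y: enter (5,7) at t=0.4041 ← occupied
  → r_3 = 0.4041
beam 4: φ=0°, α=165°
  dir = (cos 165°, sin 165°) = (-0.9659, 0.2588); from cell (5,6)
  next x-line at t=0.6522, next y-line at t=1.3523; Δt_x=1.0353, Δt_y=3.8637
    x: enter (4,6) at t=0.6522
    y: enter (4,7) at t=1.3523 ← occupied
  → r_4 = 1.3523
beam 5: φ=45°, α=210°
  dir = (cos 210°, sin 210°) = (-0.8660, -0.5000); from cell (5,6)
  next x-line at t=0.7275, next y-line at t=1.3000; Δt_x=1.1547, Δt_y=2.0000
    x: enter (4,6) at t=0.7275
    y: enter (4,5) at t=1.3000 ← occupied
  → r_5 = 1.3000
beam 6: φ=90°, α=255°
  dir = (cos 255°, sin 255°) = (-0.2588, -0.9659); from cell (5,6)
  next x-line at t=2.4341, next y-line at t=0.6729; Δt_x=3.8637, Δt_y=1.0353
    y: enter (5,5) at t=0.6729
    y: enter (5,4) at t=1.7082
    x: enter (4,4) at t=2.4341
    y: enter (4,3) at t=2.7435 ← occupied
  → r_6 = 2.7435
beam 7: φ=135°, α=300°
  dir = (cos 300°, sin 300°) = (0.5000, -0.8660); from cell (5,6)
  next x-line at t=0.7400, next y-line at t=0.7506; Δt_x=2.0000, Δt_y=1.1547
    x: enter (6,6) at t=0.7400
    y: enter (6,5) at t=0.7506
    y: enter (6,4) at t=1.9053
    x: enter (7,4) at t=2.7400
    y: enter (7,3) at t=3.0600
    y: enter (7,2) at t=4.2147
    x: enter (8,2) at t=4.7400 ← occupied
  → r_7 = 4.7400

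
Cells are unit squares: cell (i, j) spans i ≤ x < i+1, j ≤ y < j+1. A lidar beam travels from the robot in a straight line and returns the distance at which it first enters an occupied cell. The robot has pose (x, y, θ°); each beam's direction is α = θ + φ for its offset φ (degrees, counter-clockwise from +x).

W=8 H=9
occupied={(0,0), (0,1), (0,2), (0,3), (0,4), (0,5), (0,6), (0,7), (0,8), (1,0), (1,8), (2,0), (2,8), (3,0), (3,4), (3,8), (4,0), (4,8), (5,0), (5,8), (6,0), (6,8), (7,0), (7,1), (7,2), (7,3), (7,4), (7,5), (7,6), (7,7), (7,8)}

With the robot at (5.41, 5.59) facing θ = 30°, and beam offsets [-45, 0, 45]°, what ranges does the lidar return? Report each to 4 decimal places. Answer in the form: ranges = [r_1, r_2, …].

ranges = [1.6461, 1.8360, 2.4950]

beam 1: φ=-45°, α=345°
  d=(0.9659,-0.2588)  start (5,5)  tX=0.6108 tY=2.2796  stride 1/|dx|=1.0353 1/|dy|=3.8637
    cross x-line → (6,5), t=0.6108
    cross x-line → (7,5), t=1.6461 (wall)
  → r_1 = 1.6461
beam 2: φ=0°, α=30°
  d=(0.8660,0.5000)  start (5,5)  tX=0.6813 tY=0.8200  stride 1/|dx|=1.1547 1/|dy|=2.0000
    cross x-line → (6,5), t=0.6813
    cross y-line → (6,6), t=0.8200
    cross x-line → (7,6), t=1.8360 (wall)
  → r_2 = 1.8360
beam 3: φ=45°, α=75°
  d=(0.2588,0.9659)  start (5,5)  tX=2.2796 tY=0.4245  stride 1/|dx|=3.8637 1/|dy|=1.0353
    cross y-line → (5,6), t=0.4245
    cross y-line → (5,7), t=1.4597
    cross x-line → (6,7), t=2.2796
    cross y-line → (6,8), t=2.4950 (wall)
  → r_3 = 2.4950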